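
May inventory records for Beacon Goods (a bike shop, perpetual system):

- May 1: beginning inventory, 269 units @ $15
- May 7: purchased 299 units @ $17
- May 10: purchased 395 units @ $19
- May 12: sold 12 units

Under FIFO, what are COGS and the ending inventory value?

May 12, 12 sold [FIFO — oldest first]: 12 @ $15 = $180
Ending inventory: 257 @ $15 + 299 @ $17 + 395 @ $19 = $16,443

COGS = $180; ending inventory = $16,443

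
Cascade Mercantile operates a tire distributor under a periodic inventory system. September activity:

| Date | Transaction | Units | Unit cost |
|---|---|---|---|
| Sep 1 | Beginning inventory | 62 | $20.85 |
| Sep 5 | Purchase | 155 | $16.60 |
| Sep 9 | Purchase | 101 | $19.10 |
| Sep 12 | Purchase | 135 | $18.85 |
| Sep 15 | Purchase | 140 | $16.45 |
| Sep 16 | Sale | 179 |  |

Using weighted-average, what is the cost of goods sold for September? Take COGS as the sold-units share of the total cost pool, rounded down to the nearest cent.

Sep 16, sell 179: 179/593 × $10,642.55 → $3,212.50
Ending inventory (cost pool remaining) = $7,430.05
Check: goods available $10,642.55 = COGS $3,212.50 + ending $7,430.05

COGS = $3,212.50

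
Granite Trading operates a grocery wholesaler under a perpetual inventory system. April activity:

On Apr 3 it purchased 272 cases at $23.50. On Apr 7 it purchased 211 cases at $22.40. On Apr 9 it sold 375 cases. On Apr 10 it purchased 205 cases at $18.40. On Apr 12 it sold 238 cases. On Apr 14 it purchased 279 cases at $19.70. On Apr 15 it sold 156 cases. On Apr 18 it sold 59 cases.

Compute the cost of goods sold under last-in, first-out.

COGS = $17,363.40

Apr 9, 375 sold [LIFO — newest first]: 211 @ $22.40 + 164 @ $23.50 = $8,580.40
Apr 12, 238 sold [LIFO — newest first]: 205 @ $18.40 + 33 @ $23.50 = $4,547.50
Apr 15, 156 sold [LIFO — newest first]: 156 @ $19.70 = $3,073.20
Apr 18, 59 sold [LIFO — newest first]: 59 @ $19.70 = $1,162.30
Total COGS = $8,580.40 + $4,547.50 + $3,073.20 + $1,162.30 = $17,363.40
Ending inventory: 75 @ $23.50 + 64 @ $19.70 = $3,023.30
Check: goods available $20,386.70 = COGS $17,363.40 + ending $3,023.30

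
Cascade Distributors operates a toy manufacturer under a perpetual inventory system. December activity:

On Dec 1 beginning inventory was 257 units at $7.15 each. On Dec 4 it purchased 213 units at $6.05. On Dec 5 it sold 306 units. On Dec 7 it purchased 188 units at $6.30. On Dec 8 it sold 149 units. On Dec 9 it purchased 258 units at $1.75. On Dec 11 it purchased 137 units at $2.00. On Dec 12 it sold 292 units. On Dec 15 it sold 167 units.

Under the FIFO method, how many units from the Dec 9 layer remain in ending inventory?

Dec 5, 306 sold [FIFO — oldest first]: 257 @ $7.15 + 49 @ $6.05 = $2,134.00
Dec 8, 149 sold [FIFO — oldest first]: 149 @ $6.05 = $901.45
Dec 12, 292 sold [FIFO — oldest first]: 15 @ $6.05 + 188 @ $6.30 + 89 @ $1.75 = $1,430.90
Dec 15, 167 sold [FIFO — oldest first]: 167 @ $1.75 = $292.25
Total COGS = $2,134.00 + $901.45 + $1,430.90 + $292.25 = $4,758.60
Ending inventory: 2 @ $1.75 + 137 @ $2.00 = $277.50

2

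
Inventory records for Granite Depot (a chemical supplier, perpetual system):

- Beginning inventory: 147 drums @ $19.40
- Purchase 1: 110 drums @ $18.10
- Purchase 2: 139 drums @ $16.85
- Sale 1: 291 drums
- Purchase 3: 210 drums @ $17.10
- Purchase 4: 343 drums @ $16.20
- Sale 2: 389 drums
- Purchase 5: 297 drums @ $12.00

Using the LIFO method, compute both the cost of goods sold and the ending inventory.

Sale 1 (291) [LIFO — newest first]: 139 @ $16.85 + 110 @ $18.10 + 42 @ $19.40 = $5,147.95
Sale 2 (389) [LIFO — newest first]: 343 @ $16.20 + 46 @ $17.10 = $6,343.20
Total COGS = $5,147.95 + $6,343.20 = $11,491.15
Ending inventory: 105 @ $19.40 + 164 @ $17.10 + 297 @ $12.00 = $8,405.40
Check: goods available $19,896.55 = COGS $11,491.15 + ending $8,405.40

COGS = $11,491.15; ending inventory = $8,405.40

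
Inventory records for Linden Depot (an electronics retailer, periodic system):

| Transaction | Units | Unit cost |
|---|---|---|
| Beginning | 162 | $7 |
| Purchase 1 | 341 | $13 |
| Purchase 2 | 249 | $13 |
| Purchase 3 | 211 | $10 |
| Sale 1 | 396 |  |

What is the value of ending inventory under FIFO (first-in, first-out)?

Sale 1 (396) [FIFO — oldest first]: 162 @ $7 + 234 @ $13 = $4,176
Ending inventory: 107 @ $13 + 249 @ $13 + 211 @ $10 = $6,738

Ending inventory = $6,738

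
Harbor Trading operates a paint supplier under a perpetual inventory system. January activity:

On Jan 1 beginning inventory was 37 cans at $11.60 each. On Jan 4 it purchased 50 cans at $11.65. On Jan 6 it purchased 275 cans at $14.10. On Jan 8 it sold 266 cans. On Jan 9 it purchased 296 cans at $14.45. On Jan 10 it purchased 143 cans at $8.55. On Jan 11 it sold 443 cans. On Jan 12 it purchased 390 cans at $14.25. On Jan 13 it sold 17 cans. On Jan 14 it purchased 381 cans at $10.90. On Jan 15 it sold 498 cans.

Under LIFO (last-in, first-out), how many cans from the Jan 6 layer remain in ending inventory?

Jan 8, 266 sold [LIFO — newest first]: 266 @ $14.10 = $3,750.60
Jan 11, 443 sold [LIFO — newest first]: 143 @ $8.55 + 296 @ $14.45 + 4 @ $14.10 = $5,556.25
Jan 13, 17 sold [LIFO — newest first]: 17 @ $14.25 = $242.25
Jan 15, 498 sold [LIFO — newest first]: 381 @ $10.90 + 117 @ $14.25 = $5,820.15
Total COGS = $3,750.60 + $5,556.25 + $242.25 + $5,820.15 = $15,369.25
Ending inventory: 37 @ $11.60 + 50 @ $11.65 + 5 @ $14.10 + 256 @ $14.25 = $4,730.20
Check: goods available $20,099.45 = COGS $15,369.25 + ending $4,730.20

5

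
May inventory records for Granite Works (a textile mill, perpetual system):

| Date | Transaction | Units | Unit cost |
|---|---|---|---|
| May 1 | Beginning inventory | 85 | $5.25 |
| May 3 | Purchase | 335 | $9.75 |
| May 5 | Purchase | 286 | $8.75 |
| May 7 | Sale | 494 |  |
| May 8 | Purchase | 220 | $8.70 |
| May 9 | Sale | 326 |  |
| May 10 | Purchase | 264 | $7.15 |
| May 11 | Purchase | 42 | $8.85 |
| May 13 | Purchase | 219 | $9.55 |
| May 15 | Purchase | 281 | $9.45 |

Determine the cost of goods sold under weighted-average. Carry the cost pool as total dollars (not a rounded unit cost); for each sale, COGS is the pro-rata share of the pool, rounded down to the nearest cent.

COGS = $7,201.43

After May 1: 85 on hand, pool $446.25 (≈ $5.2500 each)
After May 3: 420 on hand, pool $3,712.50 (≈ $8.8393 each)
After May 5: 706 on hand, pool $6,215.00 (≈ $8.8031 each)
May 7, sell 494: 494/706 × $6,215.00 → $4,348.73
After May 8: 432 on hand, pool $3,780.27 (≈ $8.7506 each)
May 9, sell 326: 326/432 × $3,780.27 → $2,852.70
After May 10: 370 on hand, pool $2,815.17 (≈ $7.6086 each)
After May 11: 412 on hand, pool $3,186.87 (≈ $7.7351 each)
After May 13: 631 on hand, pool $5,278.32 (≈ $8.3650 each)
After May 15: 912 on hand, pool $7,933.77 (≈ $8.6993 each)
Total COGS = $4,348.73 + $2,852.70 = $7,201.43
Ending inventory (cost pool remaining) = $7,933.77
Check: goods available $15,135.20 = COGS $7,201.43 + ending $7,933.77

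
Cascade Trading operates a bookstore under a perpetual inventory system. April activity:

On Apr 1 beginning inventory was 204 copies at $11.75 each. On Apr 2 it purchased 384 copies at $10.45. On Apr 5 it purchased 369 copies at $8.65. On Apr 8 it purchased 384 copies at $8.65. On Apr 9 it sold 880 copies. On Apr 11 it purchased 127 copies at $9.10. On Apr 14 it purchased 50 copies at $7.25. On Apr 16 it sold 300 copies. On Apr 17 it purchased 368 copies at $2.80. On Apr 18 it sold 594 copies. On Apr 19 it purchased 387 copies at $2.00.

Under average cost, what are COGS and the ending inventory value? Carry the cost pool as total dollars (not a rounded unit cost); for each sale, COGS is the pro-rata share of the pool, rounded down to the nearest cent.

COGS = $14,807.40; ending inventory = $1,438.45

After Apr 1: 204 on hand, pool $2,397.00 (≈ $11.7500 each)
After Apr 2: 588 on hand, pool $6,409.80 (≈ $10.9010 each)
After Apr 5: 957 on hand, pool $9,601.65 (≈ $10.0331 each)
After Apr 8: 1341 on hand, pool $12,923.25 (≈ $9.6370 each)
Apr 9, sell 880: 880/1341 × $12,923.25 → $8,480.58
After Apr 11: 588 on hand, pool $5,598.37 (≈ $9.5210 each)
After Apr 14: 638 on hand, pool $5,960.87 (≈ $9.3431 each)
Apr 16, sell 300: 300/638 × $5,960.87 → $2,802.91
After Apr 17: 706 on hand, pool $4,188.36 (≈ $5.9325 each)
Apr 18, sell 594: 594/706 × $4,188.36 → $3,523.91
After Apr 19: 499 on hand, pool $1,438.45 (≈ $2.8827 each)
Total COGS = $8,480.58 + $2,802.91 + $3,523.91 = $14,807.40
Ending inventory (cost pool remaining) = $1,438.45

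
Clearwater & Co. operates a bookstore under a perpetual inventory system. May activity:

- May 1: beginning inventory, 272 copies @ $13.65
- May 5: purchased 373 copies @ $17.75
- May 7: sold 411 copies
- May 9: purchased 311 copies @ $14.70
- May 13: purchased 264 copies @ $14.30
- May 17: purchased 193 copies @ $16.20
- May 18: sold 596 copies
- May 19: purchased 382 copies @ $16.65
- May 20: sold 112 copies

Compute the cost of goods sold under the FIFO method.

May 7, 411 sold [FIFO — oldest first]: 272 @ $13.65 + 139 @ $17.75 = $6,180.05
May 18, 596 sold [FIFO — oldest first]: 234 @ $17.75 + 311 @ $14.70 + 51 @ $14.30 = $9,454.50
May 20, 112 sold [FIFO — oldest first]: 112 @ $14.30 = $1,601.60
Total COGS = $6,180.05 + $9,454.50 + $1,601.60 = $17,236.15
Ending inventory: 101 @ $14.30 + 193 @ $16.20 + 382 @ $16.65 = $10,931.20

COGS = $17,236.15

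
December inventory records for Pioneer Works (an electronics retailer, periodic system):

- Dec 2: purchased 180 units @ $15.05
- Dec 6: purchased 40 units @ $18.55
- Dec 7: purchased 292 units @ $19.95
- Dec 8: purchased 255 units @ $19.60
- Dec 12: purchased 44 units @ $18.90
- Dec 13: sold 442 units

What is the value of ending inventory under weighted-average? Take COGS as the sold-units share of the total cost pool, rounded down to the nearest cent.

Ending inventory = $6,873.14

Dec 13, sell 442: 442/811 × $15,106.00 → $8,232.86
Ending inventory (cost pool remaining) = $6,873.14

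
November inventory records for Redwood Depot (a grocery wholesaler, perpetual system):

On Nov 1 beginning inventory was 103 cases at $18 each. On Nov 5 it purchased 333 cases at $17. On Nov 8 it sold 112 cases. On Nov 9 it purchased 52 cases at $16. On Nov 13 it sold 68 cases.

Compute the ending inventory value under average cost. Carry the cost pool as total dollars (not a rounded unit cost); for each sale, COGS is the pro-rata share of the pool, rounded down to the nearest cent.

After Nov 1: 103 on hand, pool $1,854.00 (≈ $18.0000 each)
After Nov 5: 436 on hand, pool $7,515.00 (≈ $17.2362 each)
Nov 8, sell 112: 112/436 × $7,515.00 → $1,930.45
After Nov 9: 376 on hand, pool $6,416.55 (≈ $17.0653 each)
Nov 13, sell 68: 68/376 × $6,416.55 → $1,160.43
Total COGS = $1,930.45 + $1,160.43 = $3,090.88
Ending inventory (cost pool remaining) = $5,256.12

Ending inventory = $5,256.12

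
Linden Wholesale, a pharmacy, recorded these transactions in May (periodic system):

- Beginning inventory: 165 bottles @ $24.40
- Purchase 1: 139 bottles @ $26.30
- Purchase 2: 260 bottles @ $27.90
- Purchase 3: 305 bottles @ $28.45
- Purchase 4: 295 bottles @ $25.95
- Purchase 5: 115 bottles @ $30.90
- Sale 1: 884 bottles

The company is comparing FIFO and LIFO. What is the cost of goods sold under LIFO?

COGS = $24,601.10

FIFO COGS: 165 @ $24.40 + 139 @ $26.30 + 260 @ $27.90 + 305 @ $28.45 + 15 @ $25.95 = $24,002.20
LIFO COGS: 115 @ $30.90 + 295 @ $25.95 + 305 @ $28.45 + 169 @ $27.90 = $24,601.10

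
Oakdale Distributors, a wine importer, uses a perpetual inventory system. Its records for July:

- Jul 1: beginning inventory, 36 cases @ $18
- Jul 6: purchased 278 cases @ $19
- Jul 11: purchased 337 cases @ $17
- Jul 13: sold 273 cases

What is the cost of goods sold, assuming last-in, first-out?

COGS = $4,641

Jul 13, 273 sold [LIFO — newest first]: 273 @ $17 = $4,641
Ending inventory: 36 @ $18 + 278 @ $19 + 64 @ $17 = $7,018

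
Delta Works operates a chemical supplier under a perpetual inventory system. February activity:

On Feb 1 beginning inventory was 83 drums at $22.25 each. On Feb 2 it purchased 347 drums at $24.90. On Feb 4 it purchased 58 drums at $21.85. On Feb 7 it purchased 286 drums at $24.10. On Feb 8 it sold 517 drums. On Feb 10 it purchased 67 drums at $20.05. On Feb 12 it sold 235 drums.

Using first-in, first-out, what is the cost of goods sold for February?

COGS = $18,116.75

Feb 8, 517 sold [FIFO — oldest first]: 83 @ $22.25 + 347 @ $24.90 + 58 @ $21.85 + 29 @ $24.10 = $12,453.25
Feb 12, 235 sold [FIFO — oldest first]: 235 @ $24.10 = $5,663.50
Total COGS = $12,453.25 + $5,663.50 = $18,116.75
Ending inventory: 22 @ $24.10 + 67 @ $20.05 = $1,873.55
Check: goods available $19,990.30 = COGS $18,116.75 + ending $1,873.55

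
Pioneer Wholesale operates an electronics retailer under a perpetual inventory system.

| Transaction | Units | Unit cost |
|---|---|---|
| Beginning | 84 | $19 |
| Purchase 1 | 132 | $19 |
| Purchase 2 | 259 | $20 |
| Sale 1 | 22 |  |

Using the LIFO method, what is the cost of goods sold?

COGS = $440

Sale 1 (22) [LIFO — newest first]: 22 @ $20 = $440
Ending inventory: 84 @ $19 + 132 @ $19 + 237 @ $20 = $8,844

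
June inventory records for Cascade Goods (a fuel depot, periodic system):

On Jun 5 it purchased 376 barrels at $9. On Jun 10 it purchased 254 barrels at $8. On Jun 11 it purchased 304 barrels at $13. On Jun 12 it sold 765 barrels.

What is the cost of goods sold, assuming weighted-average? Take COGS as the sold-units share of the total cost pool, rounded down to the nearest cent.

COGS = $7,672.93

Jun 12, sell 765: 765/934 × $9,368.00 → $7,672.93
Ending inventory (cost pool remaining) = $1,695.07
Check: goods available $9,368.00 = COGS $7,672.93 + ending $1,695.07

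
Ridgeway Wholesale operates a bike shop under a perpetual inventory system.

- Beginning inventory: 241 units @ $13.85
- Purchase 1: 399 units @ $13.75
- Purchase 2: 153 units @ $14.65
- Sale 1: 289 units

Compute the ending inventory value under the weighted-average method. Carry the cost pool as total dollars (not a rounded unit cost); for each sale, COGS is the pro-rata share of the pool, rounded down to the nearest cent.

Ending inventory = $7,032.84

After Beginning: 241 on hand, pool $3,337.85 (≈ $13.8500 each)
After Purchase 1: 640 on hand, pool $8,824.10 (≈ $13.7877 each)
After Purchase 2: 793 on hand, pool $11,065.55 (≈ $13.9540 each)
Sale 1, sell 289: 289/793 × $11,065.55 → $4,032.71
Ending inventory (cost pool remaining) = $7,032.84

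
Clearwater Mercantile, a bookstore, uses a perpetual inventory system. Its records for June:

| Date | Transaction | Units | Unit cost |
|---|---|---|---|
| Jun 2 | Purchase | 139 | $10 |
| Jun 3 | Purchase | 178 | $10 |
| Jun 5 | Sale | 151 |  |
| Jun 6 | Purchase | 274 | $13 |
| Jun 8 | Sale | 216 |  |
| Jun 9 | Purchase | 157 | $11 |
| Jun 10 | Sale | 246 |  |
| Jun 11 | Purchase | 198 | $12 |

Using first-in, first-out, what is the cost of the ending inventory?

Ending inventory = $3,861

Jun 5, 151 sold [FIFO — oldest first]: 139 @ $10 + 12 @ $10 = $1,510
Jun 8, 216 sold [FIFO — oldest first]: 166 @ $10 + 50 @ $13 = $2,310
Jun 10, 246 sold [FIFO — oldest first]: 224 @ $13 + 22 @ $11 = $3,154
Total COGS = $1,510 + $2,310 + $3,154 = $6,974
Ending inventory: 135 @ $11 + 198 @ $12 = $3,861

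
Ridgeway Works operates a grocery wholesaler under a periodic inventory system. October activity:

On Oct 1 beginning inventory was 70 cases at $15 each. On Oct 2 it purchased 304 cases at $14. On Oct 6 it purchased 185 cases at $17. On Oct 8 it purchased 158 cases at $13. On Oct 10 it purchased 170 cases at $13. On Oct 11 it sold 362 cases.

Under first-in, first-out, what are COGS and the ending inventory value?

COGS = $5,138; ending inventory = $7,577

Oct 11, 362 sold [FIFO — oldest first]: 70 @ $15 + 292 @ $14 = $5,138
Ending inventory: 12 @ $14 + 185 @ $17 + 158 @ $13 + 170 @ $13 = $7,577
Check: goods available $12,715 = COGS $5,138 + ending $7,577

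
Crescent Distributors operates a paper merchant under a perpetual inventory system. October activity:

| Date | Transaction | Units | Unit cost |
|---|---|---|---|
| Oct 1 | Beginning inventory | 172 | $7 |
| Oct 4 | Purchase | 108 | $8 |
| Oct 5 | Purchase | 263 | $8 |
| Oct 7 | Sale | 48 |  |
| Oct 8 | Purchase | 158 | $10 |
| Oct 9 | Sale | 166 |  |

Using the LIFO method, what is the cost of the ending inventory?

Oct 7, 48 sold [LIFO — newest first]: 48 @ $8 = $384
Oct 9, 166 sold [LIFO — newest first]: 158 @ $10 + 8 @ $8 = $1,644
Total COGS = $384 + $1,644 = $2,028
Ending inventory: 172 @ $7 + 108 @ $8 + 207 @ $8 = $3,724
Check: goods available $5,752 = COGS $2,028 + ending $3,724

Ending inventory = $3,724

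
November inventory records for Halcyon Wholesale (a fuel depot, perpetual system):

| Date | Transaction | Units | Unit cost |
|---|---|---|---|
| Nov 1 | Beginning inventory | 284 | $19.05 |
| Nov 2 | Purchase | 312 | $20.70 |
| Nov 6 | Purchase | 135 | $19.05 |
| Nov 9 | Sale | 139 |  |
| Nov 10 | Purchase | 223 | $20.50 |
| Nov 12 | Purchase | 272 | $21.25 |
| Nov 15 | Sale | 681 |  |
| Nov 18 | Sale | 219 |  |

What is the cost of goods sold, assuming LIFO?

COGS = $21,229.50

Nov 9, 139 sold [LIFO — newest first]: 135 @ $19.05 + 4 @ $20.70 = $2,654.55
Nov 15, 681 sold [LIFO — newest first]: 272 @ $21.25 + 223 @ $20.50 + 186 @ $20.70 = $14,201.70
Nov 18, 219 sold [LIFO — newest first]: 122 @ $20.70 + 97 @ $19.05 = $4,373.25
Total COGS = $2,654.55 + $14,201.70 + $4,373.25 = $21,229.50
Ending inventory: 187 @ $19.05 = $3,562.35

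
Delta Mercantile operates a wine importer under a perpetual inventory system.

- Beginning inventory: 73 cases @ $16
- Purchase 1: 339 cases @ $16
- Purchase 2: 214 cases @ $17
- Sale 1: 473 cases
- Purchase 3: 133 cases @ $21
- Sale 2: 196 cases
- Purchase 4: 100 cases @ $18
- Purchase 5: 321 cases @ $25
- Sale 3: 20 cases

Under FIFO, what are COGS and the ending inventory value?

Sale 1 (473) [FIFO — oldest first]: 73 @ $16 + 339 @ $16 + 61 @ $17 = $7,629
Sale 2 (196) [FIFO — oldest first]: 153 @ $17 + 43 @ $21 = $3,504
Sale 3 (20) [FIFO — oldest first]: 20 @ $21 = $420
Total COGS = $7,629 + $3,504 + $420 = $11,553
Ending inventory: 70 @ $21 + 100 @ $18 + 321 @ $25 = $11,295
Check: goods available $22,848 = COGS $11,553 + ending $11,295

COGS = $11,553; ending inventory = $11,295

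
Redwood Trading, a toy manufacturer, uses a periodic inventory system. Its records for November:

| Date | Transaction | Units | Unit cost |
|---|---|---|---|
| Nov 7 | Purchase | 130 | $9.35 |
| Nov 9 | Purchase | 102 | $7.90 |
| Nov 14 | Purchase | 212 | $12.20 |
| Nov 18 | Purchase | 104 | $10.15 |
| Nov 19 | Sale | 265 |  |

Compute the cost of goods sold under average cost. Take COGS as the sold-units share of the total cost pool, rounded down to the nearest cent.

Nov 19, sell 265: 265/548 × $5,663.30 → $2,738.63
Ending inventory (cost pool remaining) = $2,924.67
Check: goods available $5,663.30 = COGS $2,738.63 + ending $2,924.67

COGS = $2,738.63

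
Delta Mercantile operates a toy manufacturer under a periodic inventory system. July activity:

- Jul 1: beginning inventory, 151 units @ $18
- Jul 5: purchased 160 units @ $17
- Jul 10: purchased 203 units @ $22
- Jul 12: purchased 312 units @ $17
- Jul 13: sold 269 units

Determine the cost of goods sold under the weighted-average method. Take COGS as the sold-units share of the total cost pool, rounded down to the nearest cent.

COGS = $4,952.72

Jul 13, sell 269: 269/826 × $15,208.00 → $4,952.72
Ending inventory (cost pool remaining) = $10,255.28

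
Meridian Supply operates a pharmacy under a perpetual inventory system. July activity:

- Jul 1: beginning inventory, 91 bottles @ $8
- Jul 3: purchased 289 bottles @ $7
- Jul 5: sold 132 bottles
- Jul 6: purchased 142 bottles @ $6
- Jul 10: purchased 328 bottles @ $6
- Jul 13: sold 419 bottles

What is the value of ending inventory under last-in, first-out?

Jul 5, 132 sold [LIFO — newest first]: 132 @ $7 = $924
Jul 13, 419 sold [LIFO — newest first]: 328 @ $6 + 91 @ $6 = $2,514
Total COGS = $924 + $2,514 = $3,438
Ending inventory: 91 @ $8 + 157 @ $7 + 51 @ $6 = $2,133
Check: goods available $5,571 = COGS $3,438 + ending $2,133

Ending inventory = $2,133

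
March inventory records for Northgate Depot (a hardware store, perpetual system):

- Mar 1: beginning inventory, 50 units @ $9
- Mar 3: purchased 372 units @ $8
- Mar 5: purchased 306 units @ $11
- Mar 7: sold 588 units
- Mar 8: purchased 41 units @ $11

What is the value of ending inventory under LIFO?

Mar 7, 588 sold [LIFO — newest first]: 306 @ $11 + 282 @ $8 = $5,622
Ending inventory: 50 @ $9 + 90 @ $8 + 41 @ $11 = $1,621
Check: goods available $7,243 = COGS $5,622 + ending $1,621

Ending inventory = $1,621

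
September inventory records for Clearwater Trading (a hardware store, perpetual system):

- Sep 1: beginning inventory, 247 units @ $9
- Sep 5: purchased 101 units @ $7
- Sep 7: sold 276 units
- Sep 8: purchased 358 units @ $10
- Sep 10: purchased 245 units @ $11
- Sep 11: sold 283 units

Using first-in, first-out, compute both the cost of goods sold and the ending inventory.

COGS = $5,040; ending inventory = $4,165

Sep 7, 276 sold [FIFO — oldest first]: 247 @ $9 + 29 @ $7 = $2,426
Sep 11, 283 sold [FIFO — oldest first]: 72 @ $7 + 211 @ $10 = $2,614
Total COGS = $2,426 + $2,614 = $5,040
Ending inventory: 147 @ $10 + 245 @ $11 = $4,165
Check: goods available $9,205 = COGS $5,040 + ending $4,165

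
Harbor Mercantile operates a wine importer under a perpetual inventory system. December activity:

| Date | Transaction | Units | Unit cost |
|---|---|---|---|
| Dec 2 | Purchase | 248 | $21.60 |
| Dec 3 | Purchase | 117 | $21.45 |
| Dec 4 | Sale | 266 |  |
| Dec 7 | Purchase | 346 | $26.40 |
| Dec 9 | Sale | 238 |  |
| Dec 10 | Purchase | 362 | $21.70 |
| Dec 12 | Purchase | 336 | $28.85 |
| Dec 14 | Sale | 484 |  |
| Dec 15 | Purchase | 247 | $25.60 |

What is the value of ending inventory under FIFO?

Ending inventory = $17,861.30

Dec 4, 266 sold [FIFO — oldest first]: 248 @ $21.60 + 18 @ $21.45 = $5,742.90
Dec 9, 238 sold [FIFO — oldest first]: 99 @ $21.45 + 139 @ $26.40 = $5,793.15
Dec 14, 484 sold [FIFO — oldest first]: 207 @ $26.40 + 277 @ $21.70 = $11,475.70
Total COGS = $5,742.90 + $5,793.15 + $11,475.70 = $23,011.75
Ending inventory: 85 @ $21.70 + 336 @ $28.85 + 247 @ $25.60 = $17,861.30
Check: goods available $40,873.05 = COGS $23,011.75 + ending $17,861.30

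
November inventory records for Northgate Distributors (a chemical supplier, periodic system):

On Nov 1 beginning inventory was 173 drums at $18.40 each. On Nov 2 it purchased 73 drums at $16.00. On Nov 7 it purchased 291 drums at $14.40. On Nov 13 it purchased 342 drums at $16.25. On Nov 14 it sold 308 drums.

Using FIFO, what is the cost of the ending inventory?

Nov 14, 308 sold [FIFO — oldest first]: 173 @ $18.40 + 73 @ $16.00 + 62 @ $14.40 = $5,244.00
Ending inventory: 229 @ $14.40 + 342 @ $16.25 = $8,855.10

Ending inventory = $8,855.10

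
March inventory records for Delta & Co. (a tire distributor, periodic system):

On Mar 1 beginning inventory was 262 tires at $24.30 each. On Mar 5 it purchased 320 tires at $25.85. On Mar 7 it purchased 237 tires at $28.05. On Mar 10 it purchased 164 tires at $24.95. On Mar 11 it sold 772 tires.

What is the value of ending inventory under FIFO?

Ending inventory = $5,410.15

Mar 11, 772 sold [FIFO — oldest first]: 262 @ $24.30 + 320 @ $25.85 + 190 @ $28.05 = $19,968.10
Ending inventory: 47 @ $28.05 + 164 @ $24.95 = $5,410.15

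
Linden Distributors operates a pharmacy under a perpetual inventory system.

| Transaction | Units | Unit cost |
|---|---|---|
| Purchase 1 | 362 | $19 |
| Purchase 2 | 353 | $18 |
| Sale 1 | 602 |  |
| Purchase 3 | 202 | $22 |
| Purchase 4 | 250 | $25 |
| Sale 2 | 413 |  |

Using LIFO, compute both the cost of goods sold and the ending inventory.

Sale 1 (602) [LIFO — newest first]: 353 @ $18 + 249 @ $19 = $11,085
Sale 2 (413) [LIFO — newest first]: 250 @ $25 + 163 @ $22 = $9,836
Total COGS = $11,085 + $9,836 = $20,921
Ending inventory: 113 @ $19 + 39 @ $22 = $3,005
Check: goods available $23,926 = COGS $20,921 + ending $3,005

COGS = $20,921; ending inventory = $3,005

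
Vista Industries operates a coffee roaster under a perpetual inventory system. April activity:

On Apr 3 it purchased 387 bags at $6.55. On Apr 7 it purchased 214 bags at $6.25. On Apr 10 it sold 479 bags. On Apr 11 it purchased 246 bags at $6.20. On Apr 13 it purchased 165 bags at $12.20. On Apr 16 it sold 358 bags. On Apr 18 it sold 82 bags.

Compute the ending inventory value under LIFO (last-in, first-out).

Apr 10, 479 sold [LIFO — newest first]: 214 @ $6.25 + 265 @ $6.55 = $3,073.25
Apr 16, 358 sold [LIFO — newest first]: 165 @ $12.20 + 193 @ $6.20 = $3,209.60
Apr 18, 82 sold [LIFO — newest first]: 53 @ $6.20 + 29 @ $6.55 = $518.55
Total COGS = $3,073.25 + $3,209.60 + $518.55 = $6,801.40
Ending inventory: 93 @ $6.55 = $609.15

Ending inventory = $609.15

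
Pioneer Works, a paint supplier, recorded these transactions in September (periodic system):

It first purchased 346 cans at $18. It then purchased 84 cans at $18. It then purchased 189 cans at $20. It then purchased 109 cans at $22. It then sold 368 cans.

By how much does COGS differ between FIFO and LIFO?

$814

FIFO COGS: 346 @ $18 + 22 @ $18 = $6,624
LIFO COGS: 109 @ $22 + 189 @ $20 + 70 @ $18 = $7,438
Difference = |$6,624 − $7,438| = $814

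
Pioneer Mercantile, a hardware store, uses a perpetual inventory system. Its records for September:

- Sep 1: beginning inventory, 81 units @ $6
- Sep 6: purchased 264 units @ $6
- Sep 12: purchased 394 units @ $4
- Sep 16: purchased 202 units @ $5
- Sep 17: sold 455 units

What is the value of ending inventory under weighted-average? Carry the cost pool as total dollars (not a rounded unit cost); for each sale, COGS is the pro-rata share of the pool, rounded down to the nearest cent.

After Sep 1: 81 on hand, pool $486.00 (≈ $6.0000 each)
After Sep 6: 345 on hand, pool $2,070.00 (≈ $6.0000 each)
After Sep 12: 739 on hand, pool $3,646.00 (≈ $4.9337 each)
After Sep 16: 941 on hand, pool $4,656.00 (≈ $4.9479 each)
Sep 17, sell 455: 455/941 × $4,656.00 → $2,251.30
Ending inventory (cost pool remaining) = $2,404.70
Check: goods available $4,656.00 = COGS $2,251.30 + ending $2,404.70

Ending inventory = $2,404.70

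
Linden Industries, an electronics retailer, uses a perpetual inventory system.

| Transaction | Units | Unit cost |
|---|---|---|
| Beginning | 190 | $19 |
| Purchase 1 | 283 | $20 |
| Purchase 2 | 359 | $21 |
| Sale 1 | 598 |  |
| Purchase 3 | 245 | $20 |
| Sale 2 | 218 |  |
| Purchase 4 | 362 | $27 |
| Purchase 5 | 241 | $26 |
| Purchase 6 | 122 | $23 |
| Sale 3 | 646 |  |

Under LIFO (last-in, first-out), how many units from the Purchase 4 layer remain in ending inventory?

Sale 1 (598) [LIFO — newest first]: 359 @ $21 + 239 @ $20 = $12,319
Sale 2 (218) [LIFO — newest first]: 218 @ $20 = $4,360
Sale 3 (646) [LIFO — newest first]: 122 @ $23 + 241 @ $26 + 283 @ $27 = $16,713
Total COGS = $12,319 + $4,360 + $16,713 = $33,392
Ending inventory: 190 @ $19 + 44 @ $20 + 27 @ $20 + 79 @ $27 = $7,163

79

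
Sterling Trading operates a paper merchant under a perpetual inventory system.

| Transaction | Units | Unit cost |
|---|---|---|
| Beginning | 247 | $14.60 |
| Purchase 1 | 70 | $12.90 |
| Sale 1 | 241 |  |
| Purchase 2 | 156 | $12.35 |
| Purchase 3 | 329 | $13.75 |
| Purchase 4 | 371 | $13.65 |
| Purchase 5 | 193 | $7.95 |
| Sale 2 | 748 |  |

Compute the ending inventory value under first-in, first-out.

Sale 1 (241) [FIFO — oldest first]: 241 @ $14.60 = $3,518.60
Sale 2 (748) [FIFO — oldest first]: 6 @ $14.60 + 70 @ $12.90 + 156 @ $12.35 + 329 @ $13.75 + 187 @ $13.65 = $9,993.50
Total COGS = $3,518.60 + $9,993.50 = $13,512.10
Ending inventory: 184 @ $13.65 + 193 @ $7.95 = $4,045.95

Ending inventory = $4,045.95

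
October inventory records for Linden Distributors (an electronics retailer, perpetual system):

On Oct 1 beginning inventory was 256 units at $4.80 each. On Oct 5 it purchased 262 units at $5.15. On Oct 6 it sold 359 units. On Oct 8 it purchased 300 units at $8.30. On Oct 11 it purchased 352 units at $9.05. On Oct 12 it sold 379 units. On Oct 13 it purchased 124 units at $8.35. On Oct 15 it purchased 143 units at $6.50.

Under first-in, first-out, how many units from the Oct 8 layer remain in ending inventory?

Oct 6, 359 sold [FIFO — oldest first]: 256 @ $4.80 + 103 @ $5.15 = $1,759.25
Oct 12, 379 sold [FIFO — oldest first]: 159 @ $5.15 + 220 @ $8.30 = $2,644.85
Total COGS = $1,759.25 + $2,644.85 = $4,404.10
Ending inventory: 80 @ $8.30 + 352 @ $9.05 + 124 @ $8.35 + 143 @ $6.50 = $5,814.50

80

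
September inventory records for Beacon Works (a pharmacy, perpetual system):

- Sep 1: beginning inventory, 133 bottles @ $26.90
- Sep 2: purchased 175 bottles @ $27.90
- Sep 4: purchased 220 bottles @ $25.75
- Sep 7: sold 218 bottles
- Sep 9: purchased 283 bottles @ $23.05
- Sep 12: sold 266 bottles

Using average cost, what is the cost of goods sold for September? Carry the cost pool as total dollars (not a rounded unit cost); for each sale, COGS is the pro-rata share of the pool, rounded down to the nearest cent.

COGS = $12,478.11

After Sep 1: 133 on hand, pool $3,577.70 (≈ $26.9000 each)
After Sep 2: 308 on hand, pool $8,460.20 (≈ $27.4682 each)
After Sep 4: 528 on hand, pool $14,125.20 (≈ $26.7523 each)
Sep 7, sell 218: 218/528 × $14,125.20 → $5,831.99
After Sep 9: 593 on hand, pool $14,816.36 (≈ $24.9854 each)
Sep 12, sell 266: 266/593 × $14,816.36 → $6,646.12
Total COGS = $5,831.99 + $6,646.12 = $12,478.11
Ending inventory (cost pool remaining) = $8,170.24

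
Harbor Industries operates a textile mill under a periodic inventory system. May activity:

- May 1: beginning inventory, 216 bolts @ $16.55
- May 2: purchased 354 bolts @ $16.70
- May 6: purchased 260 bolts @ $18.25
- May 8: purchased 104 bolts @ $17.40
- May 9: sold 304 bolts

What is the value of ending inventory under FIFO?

May 9, 304 sold [FIFO — oldest first]: 216 @ $16.55 + 88 @ $16.70 = $5,044.40
Ending inventory: 266 @ $16.70 + 260 @ $18.25 + 104 @ $17.40 = $10,996.80
Check: goods available $16,041.20 = COGS $5,044.40 + ending $10,996.80

Ending inventory = $10,996.80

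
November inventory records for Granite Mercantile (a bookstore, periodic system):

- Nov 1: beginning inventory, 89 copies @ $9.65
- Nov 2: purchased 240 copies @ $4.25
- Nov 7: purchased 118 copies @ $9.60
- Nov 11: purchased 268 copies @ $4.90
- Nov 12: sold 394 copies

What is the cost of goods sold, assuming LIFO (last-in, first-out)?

COGS = $2,480.00

Nov 12, 394 sold [LIFO — newest first]: 268 @ $4.90 + 118 @ $9.60 + 8 @ $4.25 = $2,480.00
Ending inventory: 89 @ $9.65 + 232 @ $4.25 = $1,844.85
Check: goods available $4,324.85 = COGS $2,480.00 + ending $1,844.85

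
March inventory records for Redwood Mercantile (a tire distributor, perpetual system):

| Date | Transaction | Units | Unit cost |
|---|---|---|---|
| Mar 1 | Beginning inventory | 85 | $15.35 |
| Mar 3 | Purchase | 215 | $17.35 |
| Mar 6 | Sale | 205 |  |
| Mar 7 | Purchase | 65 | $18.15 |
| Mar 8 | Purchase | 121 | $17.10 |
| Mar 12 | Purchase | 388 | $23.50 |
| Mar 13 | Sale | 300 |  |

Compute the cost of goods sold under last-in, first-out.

Mar 6, 205 sold [LIFO — newest first]: 205 @ $17.35 = $3,556.75
Mar 13, 300 sold [LIFO — newest first]: 300 @ $23.50 = $7,050.00
Total COGS = $3,556.75 + $7,050.00 = $10,606.75
Ending inventory: 85 @ $15.35 + 10 @ $17.35 + 65 @ $18.15 + 121 @ $17.10 + 88 @ $23.50 = $6,795.10
Check: goods available $17,401.85 = COGS $10,606.75 + ending $6,795.10

COGS = $10,606.75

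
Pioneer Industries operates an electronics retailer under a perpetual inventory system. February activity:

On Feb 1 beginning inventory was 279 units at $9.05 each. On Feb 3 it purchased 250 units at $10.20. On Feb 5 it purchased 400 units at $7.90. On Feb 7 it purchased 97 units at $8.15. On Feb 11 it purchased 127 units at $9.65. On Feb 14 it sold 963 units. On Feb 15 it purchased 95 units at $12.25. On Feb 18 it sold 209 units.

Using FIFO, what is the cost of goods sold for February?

Feb 14, 963 sold [FIFO — oldest first]: 279 @ $9.05 + 250 @ $10.20 + 400 @ $7.90 + 34 @ $8.15 = $8,512.05
Feb 18, 209 sold [FIFO — oldest first]: 63 @ $8.15 + 127 @ $9.65 + 19 @ $12.25 = $1,971.75
Total COGS = $8,512.05 + $1,971.75 = $10,483.80
Ending inventory: 76 @ $12.25 = $931.00

COGS = $10,483.80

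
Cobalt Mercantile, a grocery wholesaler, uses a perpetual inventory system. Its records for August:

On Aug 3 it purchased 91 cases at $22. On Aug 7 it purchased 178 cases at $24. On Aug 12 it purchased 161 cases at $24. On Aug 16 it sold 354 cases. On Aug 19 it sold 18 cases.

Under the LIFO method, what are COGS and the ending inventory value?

COGS = $8,862; ending inventory = $1,276

Aug 16, 354 sold [LIFO — newest first]: 161 @ $24 + 178 @ $24 + 15 @ $22 = $8,466
Aug 19, 18 sold [LIFO — newest first]: 18 @ $22 = $396
Total COGS = $8,466 + $396 = $8,862
Ending inventory: 58 @ $22 = $1,276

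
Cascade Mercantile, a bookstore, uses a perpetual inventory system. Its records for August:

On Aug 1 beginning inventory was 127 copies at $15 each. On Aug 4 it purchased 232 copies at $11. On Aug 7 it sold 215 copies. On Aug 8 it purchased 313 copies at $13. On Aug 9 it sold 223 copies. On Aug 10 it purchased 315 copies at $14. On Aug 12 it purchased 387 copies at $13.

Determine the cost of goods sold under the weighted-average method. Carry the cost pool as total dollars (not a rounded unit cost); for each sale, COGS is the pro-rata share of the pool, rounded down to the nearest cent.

After Aug 1: 127 on hand, pool $1,905.00 (≈ $15.0000 each)
After Aug 4: 359 on hand, pool $4,457.00 (≈ $12.4150 each)
Aug 7, sell 215: 215/359 × $4,457.00 → $2,669.23
After Aug 8: 457 on hand, pool $5,856.77 (≈ $12.8157 each)
Aug 9, sell 223: 223/457 × $5,856.77 → $2,857.89
After Aug 10: 549 on hand, pool $7,408.88 (≈ $13.4952 each)
After Aug 12: 936 on hand, pool $12,439.88 (≈ $13.2905 each)
Total COGS = $2,669.23 + $2,857.89 = $5,527.12
Ending inventory (cost pool remaining) = $12,439.88
Check: goods available $17,967.00 = COGS $5,527.12 + ending $12,439.88

COGS = $5,527.12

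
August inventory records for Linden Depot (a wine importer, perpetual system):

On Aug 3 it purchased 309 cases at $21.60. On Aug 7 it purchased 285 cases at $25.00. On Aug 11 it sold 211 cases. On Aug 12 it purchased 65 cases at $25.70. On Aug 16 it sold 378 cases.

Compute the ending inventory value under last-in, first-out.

Aug 11, 211 sold [LIFO — newest first]: 211 @ $25.00 = $5,275.00
Aug 16, 378 sold [LIFO — newest first]: 65 @ $25.70 + 74 @ $25.00 + 239 @ $21.60 = $8,682.90
Total COGS = $5,275.00 + $8,682.90 = $13,957.90
Ending inventory: 70 @ $21.60 = $1,512.00

Ending inventory = $1,512.00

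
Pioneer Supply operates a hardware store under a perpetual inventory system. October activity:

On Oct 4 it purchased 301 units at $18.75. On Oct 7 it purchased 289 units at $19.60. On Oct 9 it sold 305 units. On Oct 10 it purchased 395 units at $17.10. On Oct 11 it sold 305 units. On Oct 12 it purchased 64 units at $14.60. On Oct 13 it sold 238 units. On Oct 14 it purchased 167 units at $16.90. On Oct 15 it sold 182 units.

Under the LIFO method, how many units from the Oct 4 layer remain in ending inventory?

186

Oct 9, 305 sold [LIFO — newest first]: 289 @ $19.60 + 16 @ $18.75 = $5,964.40
Oct 11, 305 sold [LIFO — newest first]: 305 @ $17.10 = $5,215.50
Oct 13, 238 sold [LIFO — newest first]: 64 @ $14.60 + 90 @ $17.10 + 84 @ $18.75 = $4,048.40
Oct 15, 182 sold [LIFO — newest first]: 167 @ $16.90 + 15 @ $18.75 = $3,103.55
Total COGS = $5,964.40 + $5,215.50 + $4,048.40 + $3,103.55 = $18,331.85
Ending inventory: 186 @ $18.75 = $3,487.50
Check: goods available $21,819.35 = COGS $18,331.85 + ending $3,487.50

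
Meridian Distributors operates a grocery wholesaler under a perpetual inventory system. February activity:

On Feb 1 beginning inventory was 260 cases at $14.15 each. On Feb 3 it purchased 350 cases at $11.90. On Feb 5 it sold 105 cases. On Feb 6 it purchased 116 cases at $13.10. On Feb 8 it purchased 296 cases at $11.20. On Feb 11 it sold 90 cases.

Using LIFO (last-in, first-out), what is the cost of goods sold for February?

COGS = $2,257.50

Feb 5, 105 sold [LIFO — newest first]: 105 @ $11.90 = $1,249.50
Feb 11, 90 sold [LIFO — newest first]: 90 @ $11.20 = $1,008.00
Total COGS = $1,249.50 + $1,008.00 = $2,257.50
Ending inventory: 260 @ $14.15 + 245 @ $11.90 + 116 @ $13.10 + 206 @ $11.20 = $10,421.30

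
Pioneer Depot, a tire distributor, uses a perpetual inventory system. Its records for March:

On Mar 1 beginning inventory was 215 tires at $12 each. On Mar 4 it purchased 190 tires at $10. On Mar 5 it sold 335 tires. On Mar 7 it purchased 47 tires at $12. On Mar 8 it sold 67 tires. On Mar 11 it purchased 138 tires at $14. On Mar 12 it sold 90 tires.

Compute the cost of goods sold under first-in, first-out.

Mar 5, 335 sold [FIFO — oldest first]: 215 @ $12 + 120 @ $10 = $3,780
Mar 8, 67 sold [FIFO — oldest first]: 67 @ $10 = $670
Mar 12, 90 sold [FIFO — oldest first]: 3 @ $10 + 47 @ $12 + 40 @ $14 = $1,154
Total COGS = $3,780 + $670 + $1,154 = $5,604
Ending inventory: 98 @ $14 = $1,372
Check: goods available $6,976 = COGS $5,604 + ending $1,372

COGS = $5,604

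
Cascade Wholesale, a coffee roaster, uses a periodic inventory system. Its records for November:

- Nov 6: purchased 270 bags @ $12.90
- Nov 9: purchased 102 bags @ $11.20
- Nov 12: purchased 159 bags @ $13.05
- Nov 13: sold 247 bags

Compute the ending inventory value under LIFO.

Ending inventory = $3,639.80

Nov 13, 247 sold [LIFO — newest first]: 159 @ $13.05 + 88 @ $11.20 = $3,060.55
Ending inventory: 270 @ $12.90 + 14 @ $11.20 = $3,639.80
Check: goods available $6,700.35 = COGS $3,060.55 + ending $3,639.80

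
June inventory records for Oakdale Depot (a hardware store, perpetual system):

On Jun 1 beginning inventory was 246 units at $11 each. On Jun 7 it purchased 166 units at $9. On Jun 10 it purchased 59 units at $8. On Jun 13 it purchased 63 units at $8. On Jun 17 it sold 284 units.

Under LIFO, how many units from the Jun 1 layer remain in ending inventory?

Jun 17, 284 sold [LIFO — newest first]: 63 @ $8 + 59 @ $8 + 162 @ $9 = $2,434
Ending inventory: 246 @ $11 + 4 @ $9 = $2,742

246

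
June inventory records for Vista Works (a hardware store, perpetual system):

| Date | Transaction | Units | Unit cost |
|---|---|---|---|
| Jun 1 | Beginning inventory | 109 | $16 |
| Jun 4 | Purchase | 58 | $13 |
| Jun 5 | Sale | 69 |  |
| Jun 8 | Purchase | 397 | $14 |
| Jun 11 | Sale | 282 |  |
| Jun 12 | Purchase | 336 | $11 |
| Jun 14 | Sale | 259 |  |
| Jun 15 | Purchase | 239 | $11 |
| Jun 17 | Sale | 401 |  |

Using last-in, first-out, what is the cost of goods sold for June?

Jun 5, 69 sold [LIFO — newest first]: 58 @ $13 + 11 @ $16 = $930
Jun 11, 282 sold [LIFO — newest first]: 282 @ $14 = $3,948
Jun 14, 259 sold [LIFO — newest first]: 259 @ $11 = $2,849
Jun 17, 401 sold [LIFO — newest first]: 239 @ $11 + 77 @ $11 + 85 @ $14 = $4,666
Total COGS = $930 + $3,948 + $2,849 + $4,666 = $12,393
Ending inventory: 98 @ $16 + 30 @ $14 = $1,988
Check: goods available $14,381 = COGS $12,393 + ending $1,988

COGS = $12,393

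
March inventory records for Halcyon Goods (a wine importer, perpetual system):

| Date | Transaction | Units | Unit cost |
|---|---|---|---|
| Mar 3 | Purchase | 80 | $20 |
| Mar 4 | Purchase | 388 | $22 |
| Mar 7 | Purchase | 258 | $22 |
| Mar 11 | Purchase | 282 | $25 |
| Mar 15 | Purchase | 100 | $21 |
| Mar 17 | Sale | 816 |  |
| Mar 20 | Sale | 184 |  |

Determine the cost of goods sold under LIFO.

Mar 17, 816 sold [LIFO — newest first]: 100 @ $21 + 282 @ $25 + 258 @ $22 + 176 @ $22 = $18,698
Mar 20, 184 sold [LIFO — newest first]: 184 @ $22 = $4,048
Total COGS = $18,698 + $4,048 = $22,746
Ending inventory: 80 @ $20 + 28 @ $22 = $2,216

COGS = $22,746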